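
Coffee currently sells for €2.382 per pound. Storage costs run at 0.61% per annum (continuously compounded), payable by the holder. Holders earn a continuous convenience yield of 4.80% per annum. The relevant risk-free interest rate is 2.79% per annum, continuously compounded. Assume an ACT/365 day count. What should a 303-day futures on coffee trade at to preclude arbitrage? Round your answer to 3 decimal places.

Net carry = r + u − y = 0.0279 + 0.0061 − 0.0480 = -0.0140
F = S·e^((r+u−y)T) = 2.382 · e^(-0.0140 × 303/365) = 2.382 · e^-0.011622
= 2.382 × 0.988445 = €2.354 per pound

€2.354 per pound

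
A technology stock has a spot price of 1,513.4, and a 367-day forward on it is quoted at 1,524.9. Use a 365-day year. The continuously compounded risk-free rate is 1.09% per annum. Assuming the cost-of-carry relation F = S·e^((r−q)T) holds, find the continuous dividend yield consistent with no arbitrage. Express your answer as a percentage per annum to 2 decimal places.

From F = S·e^((r−q)T): (r − q) = ln(F/S)/T
ln(1524.9/1513.4) = ln(1.007599) = 0.007570
(r − q) = 0.007570 / (367/365) = 0.007529
q = r − ln(F/S)/T = 0.0109 − 0.007529 = 0.003371
q = 0.34%

0.34%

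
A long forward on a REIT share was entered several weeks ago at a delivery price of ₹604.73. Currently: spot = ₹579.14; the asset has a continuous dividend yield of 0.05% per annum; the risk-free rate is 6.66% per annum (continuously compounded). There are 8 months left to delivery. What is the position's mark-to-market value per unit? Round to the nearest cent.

Current fair forward for the remaining 8 months: F = S·e^((r − q)·T), (r − q) = 0.0666 − 0.0005 = 0.0661
F = 579.14 · e^(0.0661 × 8/12) = 579.14 × 1.045052 = 605.2314
Value of long forward = (F − K)·e^(−rT) = (605.2314 − 604.73) · e^(−0.0666·8/12)
= 0.5014 × 0.956571 = 0.48

₹0.48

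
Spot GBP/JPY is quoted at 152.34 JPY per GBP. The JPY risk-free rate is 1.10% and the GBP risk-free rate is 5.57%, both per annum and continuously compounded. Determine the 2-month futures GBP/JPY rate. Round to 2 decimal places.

151.21

F = S·e^((r_JPY − r_GBP)T) = 152.34 · e^((0.0110 − 0.0557) × 2/12)
= 152.34 · e^-0.007450 = 152.34 × 0.992578
F = 151.21 JPY per GBP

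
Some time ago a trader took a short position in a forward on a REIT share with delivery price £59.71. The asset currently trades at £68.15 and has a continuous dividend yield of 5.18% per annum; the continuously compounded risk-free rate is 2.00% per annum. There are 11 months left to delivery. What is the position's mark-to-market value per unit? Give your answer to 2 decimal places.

Current fair forward for the remaining 11 months: F = S·e^((r − q)·T), (r − q) = 0.0200 − 0.0518 = -0.0318
F = 68.15 · e^(-0.0318 × 11/12) = 68.15 × 0.971271 = 66.1921
Value of long forward = (F − K)·e^(−rT) = (66.1921 − 59.71) · e^(−0.0200·11/12)
= 6.4821 × 0.981834 = 6.36
Short position value = −(long value) = -£6.36

-£6.36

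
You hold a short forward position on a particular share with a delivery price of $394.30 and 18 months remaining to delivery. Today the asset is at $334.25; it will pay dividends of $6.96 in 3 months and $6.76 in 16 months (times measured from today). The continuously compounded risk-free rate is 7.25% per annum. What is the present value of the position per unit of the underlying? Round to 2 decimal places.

PV(remaining dividends) I = 6.96·e^(−0.0725·3/12) + 6.76·e^(−0.0725·16/12) = 12.9721
Current forward F = (S − I)·e^(rT) = (334.25 − 12.9721)·e^(0.0725·18/12) = 321.2779 × 1.114884 = 358.1876
Value (long) = (F − K)·e^(−rT) = (358.1876 − 394.30) × 0.896955 = -32.3912
Short position value = −(long value) = $32.39

$32.39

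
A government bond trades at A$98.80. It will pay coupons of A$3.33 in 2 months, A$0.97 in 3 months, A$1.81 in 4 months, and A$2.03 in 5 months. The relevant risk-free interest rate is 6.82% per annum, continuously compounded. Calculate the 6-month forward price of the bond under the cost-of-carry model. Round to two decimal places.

A$93.96

PV(coupons) I = 3.33·e^(−0.0682·2/12) + 0.97·e^(−0.0682·3/12) + 1.81·e^(−0.0682·4/12) + 2.03·e^(−0.0682·5/12)
I = 3.2924 + 0.9536 + 1.7693 + 1.9731 = 7.9884
F = (S − I)·e^(rT) = (98.80 − 7.9884) · e^(0.0682·6/12)
= 90.8116 · e^0.034100 = 90.8116 × 1.034688 = A$93.96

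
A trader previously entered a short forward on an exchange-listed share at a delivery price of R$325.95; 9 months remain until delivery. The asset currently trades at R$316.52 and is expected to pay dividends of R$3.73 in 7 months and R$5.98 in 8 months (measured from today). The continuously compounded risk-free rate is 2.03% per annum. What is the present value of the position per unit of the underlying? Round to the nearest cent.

PV(remaining dividends) I = 3.73·e^(−0.0203·7/12) + 5.98·e^(−0.0203·8/12) = 9.5857
Current forward F = (S − I)·e^(rT) = (316.52 − 9.5857)·e^(0.0203·9/12) = 306.9343 × 1.015341 = 311.6430
Value (long) = (F − K)·e^(−rT) = (311.6430 − 325.95) × 0.984890 = -14.0908
Short position value = −(long value) = R$14.09

R$14.09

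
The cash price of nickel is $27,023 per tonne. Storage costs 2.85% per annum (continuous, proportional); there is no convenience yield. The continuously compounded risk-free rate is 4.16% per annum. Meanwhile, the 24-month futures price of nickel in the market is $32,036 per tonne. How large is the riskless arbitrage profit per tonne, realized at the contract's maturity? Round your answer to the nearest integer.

Fair futures: F* = S·e^(carry·T), with carry = (r + u) = 0.0416 + 0.0285 = 0.0701
F* = 27023 · e^(0.0701 × 24/12) = 27023 · e^0.140200 = 27023 × 1.150504 = $31090.0696
Market $32036 > fair $31090.0696: forward overpriced → cash-and-carry (buy spot, short the forward).
At maturity, profit = |F_mkt − F*| = |32036 − 31090.0696| = $946 per tonne

$946 per tonne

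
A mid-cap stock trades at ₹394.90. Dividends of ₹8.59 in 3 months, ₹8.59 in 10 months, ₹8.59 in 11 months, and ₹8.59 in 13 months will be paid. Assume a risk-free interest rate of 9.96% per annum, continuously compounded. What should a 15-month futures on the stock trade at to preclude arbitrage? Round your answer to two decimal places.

₹411.20

PV(dividends) I = 8.59·e^(−0.0996·3/12) + 8.59·e^(−0.0996·10/12) + 8.59·e^(−0.0996·11/12) + 8.59·e^(−0.0996·13/12)
I = 8.3787 + 7.9058 + 7.8405 + 7.7114 = 31.8364
F = (S − I)·e^(rT) = (394.90 − 31.8364) · e^(0.0996·15/12)
= 363.0636 · e^0.124500 = 363.0636 × 1.132582 = ₹411.20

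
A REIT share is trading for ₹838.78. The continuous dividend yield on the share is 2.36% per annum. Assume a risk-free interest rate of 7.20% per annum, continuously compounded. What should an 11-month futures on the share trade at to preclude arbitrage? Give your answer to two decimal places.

F = S·e^((r − q)T) = 838.78 · e^((0.0720 − 0.0236) × 11/12)
= 838.78 · e^0.044367 = 838.78 × 1.045366
F = ₹876.83

₹876.83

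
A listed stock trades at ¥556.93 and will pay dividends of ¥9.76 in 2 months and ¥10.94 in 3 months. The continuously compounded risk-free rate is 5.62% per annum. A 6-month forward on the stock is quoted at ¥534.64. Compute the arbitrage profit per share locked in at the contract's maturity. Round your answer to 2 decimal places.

PV(dividends) I = 9.76·e^(−0.0562·2/12) + 10.94·e^(−0.0562·3/12) = 20.4564
Fair forward F* = (S − I)·e^(rT) = (556.93 − 20.4564)·e^0.028100 = 536.4736 × 1.028499 = 551.7626
Market ¥534.64 < fair 551.7626: forward underpriced → reverse cash-and-carry (short the stock, invest proceeds at r, pay the dividends, go long the forward).
Profit at T = |F_mkt − F*| = |534.64 − 551.7626| = ¥17.12 per share

¥17.12 per share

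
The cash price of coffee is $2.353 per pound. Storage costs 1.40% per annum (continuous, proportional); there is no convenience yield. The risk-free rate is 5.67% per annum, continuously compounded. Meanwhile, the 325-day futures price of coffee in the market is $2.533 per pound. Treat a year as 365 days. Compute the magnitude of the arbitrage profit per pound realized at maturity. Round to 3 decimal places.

$0.027 per pound

Fair futures: F* = S·e^(carry·T), with carry = (r + u) = 0.0567 + 0.0140 = 0.0707
F* = 2.353 · e^(0.0707 × 325/365) = 2.353 · e^0.062952 = 2.353 × 1.064976 = $2.5059
Market $2.533 > fair $2.5059: forward overpriced → cash-and-carry (buy spot, short the forward).
At maturity, profit = |F_mkt − F*| = |2.533 − 2.5059| = $0.027 per pound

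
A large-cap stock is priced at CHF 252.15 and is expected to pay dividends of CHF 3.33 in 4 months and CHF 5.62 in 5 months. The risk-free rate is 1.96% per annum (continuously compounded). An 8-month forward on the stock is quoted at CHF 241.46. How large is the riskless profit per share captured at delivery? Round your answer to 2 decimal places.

PV(dividends) I = 3.33·e^(−0.0196·4/12) + 5.62·e^(−0.0196·5/12) = 8.8826
Fair forward F* = (S − I)·e^(rT) = (252.15 − 8.8826)·e^0.013067 = 243.2674 × 1.013153 = 246.4671
Market CHF 241.46 < fair 246.4671: forward underpriced → reverse cash-and-carry (short the stock, invest proceeds at r, pay the dividends, go long the forward).
Profit at T = |F_mkt − F*| = |241.46 − 246.4671| = CHF 5.01 per share

CHF 5.01 per share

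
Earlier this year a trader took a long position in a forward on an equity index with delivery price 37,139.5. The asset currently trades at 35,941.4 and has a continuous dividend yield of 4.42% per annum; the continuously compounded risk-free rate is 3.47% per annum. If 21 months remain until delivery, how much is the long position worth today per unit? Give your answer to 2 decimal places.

Current fair forward for the remaining 21 months: F = S·e^((r − q)·T), (r − q) = 0.0347 − 0.0442 = -0.0095
F = 35941.4 · e^(-0.0095 × 21/12) = 35941.4 × 0.98351243 = 35348.8137
Value of long forward = (F − K)·e^(−rT) = (35348.8137 − 37139.5) · e^(−0.0347·21/12)
= -1790.6863 × 0.94108200 = -1685.18

-1685.18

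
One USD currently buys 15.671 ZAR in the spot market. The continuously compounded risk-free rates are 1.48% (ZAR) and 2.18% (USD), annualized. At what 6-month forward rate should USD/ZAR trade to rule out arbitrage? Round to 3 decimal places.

15.616

F = S·e^((r_ZAR − r_USD)T) = 15.671 · e^((0.0148 − 0.0218) × 6/12)
= 15.671 · e^-0.003500 = 15.671 × 0.996506
F = 15.616 ZAR per USD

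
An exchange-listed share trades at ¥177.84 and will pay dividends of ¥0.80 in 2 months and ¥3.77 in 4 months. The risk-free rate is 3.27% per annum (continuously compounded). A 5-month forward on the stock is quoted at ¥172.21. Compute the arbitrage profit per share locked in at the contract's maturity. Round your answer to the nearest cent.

PV(dividends) I = 0.80·e^(−0.0327·2/12) + 3.77·e^(−0.0327·4/12) = 4.5248
Fair forward F* = (S − I)·e^(rT) = (177.84 − 4.5248)·e^0.013625 = 173.3152 × 1.013718 = 175.6927
Market ¥172.21 < fair 175.6927: forward underpriced → reverse cash-and-carry (short the stock, invest proceeds at r, pay the dividends, go long the forward).
Profit at T = |F_mkt − F*| = |172.21 − 175.6927| = ¥3.48 per share

¥3.48 per share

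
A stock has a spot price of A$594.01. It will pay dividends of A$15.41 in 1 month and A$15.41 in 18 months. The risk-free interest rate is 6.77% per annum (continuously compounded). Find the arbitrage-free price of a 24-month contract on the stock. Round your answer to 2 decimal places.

A$646.65

PV(dividends) I = 15.41·e^(−0.0677·1/12) + 15.41·e^(−0.0677·18/12)
I = 15.3233 + 13.9219 = 29.2452
F = (S − I)·e^(rT) = (594.01 − 29.2452) · e^(0.0677·24/12)
= 564.7648 · e^0.135400 = 564.7648 × 1.144995 = A$646.65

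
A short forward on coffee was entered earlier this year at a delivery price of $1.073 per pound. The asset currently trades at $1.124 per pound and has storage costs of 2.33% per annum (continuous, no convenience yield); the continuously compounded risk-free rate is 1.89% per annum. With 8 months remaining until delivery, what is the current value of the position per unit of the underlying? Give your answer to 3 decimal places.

-$0.082 per pound

Current fair forward for the remaining 8 months: F = S·e^((r + u)·T), (r + u) = 0.0189 + 0.0233 = 0.0422
F = 1.124 · e^(0.0422 × 8/12) = 1.124 × 1.028533 = 1.1561
Value of long forward = (F − K)·e^(−rT) = (1.1561 − 1.073) · e^(−0.0189·8/12)
= 0.0831 × 0.987479 = 0.082
Short position value = −(long value) = -$0.082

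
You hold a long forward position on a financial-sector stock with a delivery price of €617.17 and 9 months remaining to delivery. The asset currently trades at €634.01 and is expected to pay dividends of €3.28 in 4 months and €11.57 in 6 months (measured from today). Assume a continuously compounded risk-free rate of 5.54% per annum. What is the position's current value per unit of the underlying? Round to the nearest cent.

PV(remaining dividends) I = 3.28·e^(−0.0554·4/12) + 11.57·e^(−0.0554·6/12) = 14.4739
Current forward F = (S − I)·e^(rT) = (634.01 − 14.4739)·e^(0.0554·9/12) = 619.5361 × 1.042425 = 645.8199
Value (long) = (F − K)·e^(−rT) = (645.8199 − 617.17) × 0.959301 = 27.4839
Value = €27.48

€27.48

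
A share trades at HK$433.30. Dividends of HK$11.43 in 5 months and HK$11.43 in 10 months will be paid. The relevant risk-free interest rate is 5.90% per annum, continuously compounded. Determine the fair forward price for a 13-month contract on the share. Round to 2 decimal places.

HK$438.41

PV(dividends) I = 11.43·e^(−0.0590·5/12) + 11.43·e^(−0.0590·10/12)
I = 11.1524 + 10.8816 = 22.0340
F = (S − I)·e^(rT) = (433.30 − 22.0340) · e^(0.0590·13/12)
= 411.2660 · e^0.063917 = 411.2660 × 1.066004 = HK$438.41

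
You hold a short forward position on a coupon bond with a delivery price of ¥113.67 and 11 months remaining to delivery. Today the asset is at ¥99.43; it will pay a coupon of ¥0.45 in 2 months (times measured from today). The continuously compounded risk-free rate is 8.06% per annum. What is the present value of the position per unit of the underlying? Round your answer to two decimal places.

PV(remaining coupons) I = 0.45·e^(−0.0806·2/12) = 0.4440
Current forward F = (S − I)·e^(rT) = (99.43 − 0.4440)·e^(0.0806·11/12) = 98.9860 × 1.076681 = 106.5763
Value (long) = (F − K)·e^(−rT) = (106.5763 − 113.67) × 0.928780 = -6.5885
Short position value = −(long value) = ¥6.59

¥6.59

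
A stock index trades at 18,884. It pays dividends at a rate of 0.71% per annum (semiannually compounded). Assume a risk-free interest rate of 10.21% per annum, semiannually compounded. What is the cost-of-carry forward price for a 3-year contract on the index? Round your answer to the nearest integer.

24,923

F = S · (1+r/2)^(2T) / (1+q/2)^(2T)
= 18884 × 1.348156 / 1.021490 = 18884 × 1.319794
F = 24,923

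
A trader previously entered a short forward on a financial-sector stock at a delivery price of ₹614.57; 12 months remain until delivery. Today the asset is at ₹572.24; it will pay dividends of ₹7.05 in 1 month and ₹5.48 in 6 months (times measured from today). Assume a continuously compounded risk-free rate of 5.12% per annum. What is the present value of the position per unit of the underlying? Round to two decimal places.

PV(remaining dividends) I = 7.05·e^(−0.0512·1/12) + 5.48·e^(−0.0512·6/12) = 12.3615
Current forward F = (S − I)·e^(rT) = (572.24 − 12.3615)·e^(0.0512·12/12) = 559.8785 × 1.052533 = 589.2906
Value (long) = (F − K)·e^(−rT) = (589.2906 − 614.57) × 0.950089 = -24.0177
Short position value = −(long value) = ₹24.02

₹24.02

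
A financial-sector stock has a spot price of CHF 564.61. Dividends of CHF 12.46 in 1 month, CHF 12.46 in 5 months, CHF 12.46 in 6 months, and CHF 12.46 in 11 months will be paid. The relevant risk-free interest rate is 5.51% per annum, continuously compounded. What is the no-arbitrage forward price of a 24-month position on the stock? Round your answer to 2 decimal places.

CHF 576.18

PV(dividends) I = 12.46·e^(−0.0551·1/12) + 12.46·e^(−0.0551·5/12) + 12.46·e^(−0.0551·6/12) + 12.46·e^(−0.0551·11/12)
I = 12.4029 + 12.1772 + 12.1214 + 11.8463 = 48.5478
F = (S − I)·e^(rT) = (564.61 − 48.5478) · e^(0.0551·24/12)
= 516.0622 · e^0.110200 = 516.0622 × 1.116501 = CHF 576.18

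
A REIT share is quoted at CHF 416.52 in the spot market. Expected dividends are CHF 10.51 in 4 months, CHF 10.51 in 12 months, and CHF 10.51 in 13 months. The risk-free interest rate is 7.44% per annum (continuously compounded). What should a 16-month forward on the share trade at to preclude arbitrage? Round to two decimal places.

PV(dividends) I = 10.51·e^(−0.0744·4/12) + 10.51·e^(−0.0744·12/12) + 10.51·e^(−0.0744·13/12)
I = 10.2526 + 9.7564 + 9.6961 = 29.7051
F = (S − I)·e^(rT) = (416.52 − 29.7051) · e^(0.0744·16/12)
= 386.8149 · e^0.099200 = 386.8149 × 1.104287 = CHF 427.15

CHF 427.15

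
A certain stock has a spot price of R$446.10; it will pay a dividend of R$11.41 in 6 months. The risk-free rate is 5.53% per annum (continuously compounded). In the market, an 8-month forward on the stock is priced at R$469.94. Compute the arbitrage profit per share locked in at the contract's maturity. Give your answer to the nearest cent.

R$18.60 per share

PV(dividends) I = 11.41·e^(−0.0553·6/12) = 11.0988
Fair forward F* = (S − I)·e^(rT) = (446.10 − 11.0988)·e^0.036867 = 435.0012 × 1.037555 = 451.3377
Market R$469.94 > fair 451.3377: forward overpriced → cash-and-carry (borrow at r, buy the stock and collect the dividends, short the forward).
Profit at T = |F_mkt − F*| = |469.94 − 451.3377| = R$18.60 per share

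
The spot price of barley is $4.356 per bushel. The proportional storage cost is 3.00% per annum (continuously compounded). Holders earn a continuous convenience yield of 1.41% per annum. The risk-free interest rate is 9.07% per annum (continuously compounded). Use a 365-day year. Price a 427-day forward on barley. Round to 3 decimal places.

Net carry = r + u − y = 0.0907 + 0.0300 − 0.0141 = 0.1066
F = S·e^((r+u−y)T) = 4.356 · e^(0.1066 × 427/365) = 4.356 · e^0.124707
= 4.356 × 1.132816 = $4.935 per bushel

$4.935 per bushel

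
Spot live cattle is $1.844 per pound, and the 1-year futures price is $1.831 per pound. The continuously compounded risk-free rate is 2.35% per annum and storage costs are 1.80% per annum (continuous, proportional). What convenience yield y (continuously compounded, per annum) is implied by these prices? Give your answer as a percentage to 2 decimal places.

4.86%

F = S·e^((r+u−y)T) ⇒ (r+u−y) = ln(F/S)/T
ln(1.831/1.844) = -0.007075; /T ⇒ -0.007075
y = r + u − ln(F/S)/T = 0.0235 + 0.0180 + 0.007075 = 0.048575
y = 4.86%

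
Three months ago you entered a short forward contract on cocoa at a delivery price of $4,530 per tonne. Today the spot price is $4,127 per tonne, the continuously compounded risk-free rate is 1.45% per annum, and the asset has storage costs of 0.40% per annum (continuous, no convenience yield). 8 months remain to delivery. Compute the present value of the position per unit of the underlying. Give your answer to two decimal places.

$348.40 per tonne

Current fair forward for the remaining 8 months: F = S·e^((r + u)·T), (r + u) = 0.0145 + 0.0040 = 0.0185
F = 4127 · e^(0.0185 × 8/12) = 4127 × 1.01240970 = 4178.2148
Value of long forward = (F − K)·e^(−rT) = (4178.2148 − 4530) · e^(−0.0145·8/12)
= -351.7852 × 0.99037991 = -348.40
Short position value = −(long value) = $348.40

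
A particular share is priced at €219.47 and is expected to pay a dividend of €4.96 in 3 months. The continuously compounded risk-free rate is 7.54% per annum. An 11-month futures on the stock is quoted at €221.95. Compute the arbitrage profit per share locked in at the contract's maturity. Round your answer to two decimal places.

PV(dividends) I = 4.96·e^(−0.0754·3/12) = 4.8674
Fair futures F* = (S − I)·e^(rT) = (219.47 − 4.8674)·e^0.069117 = 214.6026 × 1.071562 = 229.9600
Market €221.95 < fair 229.9600: forward underpriced → reverse cash-and-carry (short the stock, invest proceeds at r, pay the dividends, go long the forward).
Profit at T = |F_mkt − F*| = |221.95 − 229.9600| = €8.01 per share

€8.01 per share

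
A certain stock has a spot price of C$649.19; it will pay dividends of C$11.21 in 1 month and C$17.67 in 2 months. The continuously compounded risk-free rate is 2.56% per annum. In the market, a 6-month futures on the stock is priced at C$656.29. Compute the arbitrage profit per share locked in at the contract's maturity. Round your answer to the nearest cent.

PV(dividends) I = 11.21·e^(−0.0256·1/12) + 17.67·e^(−0.0256·2/12) = 28.7809
Fair futures F* = (S − I)·e^(rT) = (649.19 − 28.7809)·e^0.012800 = 620.4091 × 1.012882 = 628.4012
Market C$656.29 > fair 628.4012: forward overpriced → cash-and-carry (borrow at r, buy the stock and collect the dividends, short the forward).
Profit at T = |F_mkt − F*| = |656.29 − 628.4012| = C$27.89 per share

C$27.89 per share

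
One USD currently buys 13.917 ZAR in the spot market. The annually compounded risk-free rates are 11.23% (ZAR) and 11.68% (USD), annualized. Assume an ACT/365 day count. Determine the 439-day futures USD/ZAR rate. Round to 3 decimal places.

13.850

By covered interest parity, F = S · (1+r_ZAR)^T / (1+r_USD)^T
= 13.917 × 1.136562 / 1.142094 = 13.917 × 0.995156
F = 13.850 ZAR per USD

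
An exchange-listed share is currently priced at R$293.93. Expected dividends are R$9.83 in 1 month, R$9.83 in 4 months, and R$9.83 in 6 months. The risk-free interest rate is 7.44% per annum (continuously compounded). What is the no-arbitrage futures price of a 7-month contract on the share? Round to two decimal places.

R$276.86

PV(dividends) I = 9.83·e^(−0.0744·1/12) + 9.83·e^(−0.0744·4/12) + 9.83·e^(−0.0744·6/12)
I = 9.7692 + 9.5892 + 9.4710 = 28.8294
F = (S − I)·e^(rT) = (293.93 − 28.8294) · e^(0.0744·7/12)
= 265.1006 · e^0.043400 = 265.1006 × 1.044356 = R$276.86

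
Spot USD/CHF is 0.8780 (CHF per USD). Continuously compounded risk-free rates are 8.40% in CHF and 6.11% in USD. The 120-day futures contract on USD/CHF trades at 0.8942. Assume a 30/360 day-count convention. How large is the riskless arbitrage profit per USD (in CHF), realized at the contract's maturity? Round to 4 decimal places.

0.0095 per USD (in CHF)

Fair futures: F* = S·e^(carry·T), with carry = (r_CHF − r_USD) = 0.0840 − 0.0611 = 0.0229
F* = 0.8780 · e^(0.0229 × 120/360) = 0.8780 · e^0.007633 = 0.8780 × 1.007662 = 0.8847
Market 0.8942 > fair 0.8847: forward overpriced → cash-and-carry (buy spot, short the forward).
At maturity, profit = |F_mkt − F*| = |0.8942 − 0.8847| = 0.0095 per USD (in CHF)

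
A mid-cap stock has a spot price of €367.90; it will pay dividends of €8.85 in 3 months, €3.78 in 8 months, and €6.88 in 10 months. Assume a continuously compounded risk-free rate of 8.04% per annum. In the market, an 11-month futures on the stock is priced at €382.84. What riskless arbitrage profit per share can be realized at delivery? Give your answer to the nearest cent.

PV(dividends) I = 8.85·e^(−0.0804·3/12) + 3.78·e^(−0.0804·8/12) + 6.88·e^(−0.0804·10/12) = 18.6908
Fair futures F* = (S − I)·e^(rT) = (367.90 − 18.6908)·e^0.073700 = 349.2092 × 1.076484 = 375.9181
Market €382.84 > fair 375.9181: forward overpriced → cash-and-carry (borrow at r, buy the stock and collect the dividends, short the forward).
Profit at T = |F_mkt − F*| = |382.84 − 375.9181| = €6.92 per share

€6.92 per share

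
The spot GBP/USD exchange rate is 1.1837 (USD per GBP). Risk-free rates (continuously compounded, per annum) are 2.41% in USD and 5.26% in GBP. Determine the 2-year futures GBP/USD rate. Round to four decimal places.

F = S·e^((r_USD − r_GBP)T) = 1.1837 · e^((0.0241 − 0.0526) × 2)
= 1.1837 · e^-0.057000 = 1.1837 × 0.944594
F = 1.1181 USD per GBP

1.1181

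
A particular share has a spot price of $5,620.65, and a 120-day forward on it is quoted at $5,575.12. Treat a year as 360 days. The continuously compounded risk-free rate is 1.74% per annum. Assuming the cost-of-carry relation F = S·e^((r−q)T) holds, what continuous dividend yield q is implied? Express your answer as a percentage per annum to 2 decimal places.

4.18%

From F = S·e^((r−q)T): (r − q) = ln(F/S)/T
ln(5575.12/5620.65) = ln(0.991900) = -0.008133
(r − q) = -0.008133 / (120/360) = -0.024399
q = r − ln(F/S)/T = 0.0174 + 0.024399 = 0.041799
q = 4.18%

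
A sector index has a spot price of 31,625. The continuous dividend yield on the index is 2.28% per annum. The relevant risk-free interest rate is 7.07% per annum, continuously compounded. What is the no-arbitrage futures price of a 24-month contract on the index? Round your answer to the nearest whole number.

34,805

F = S·e^((r − q)T) = 31625 · e^((0.0707 − 0.0228) × 24/12)
= 31625 · e^0.095800 = 31625 × 1.100539
F = 34,805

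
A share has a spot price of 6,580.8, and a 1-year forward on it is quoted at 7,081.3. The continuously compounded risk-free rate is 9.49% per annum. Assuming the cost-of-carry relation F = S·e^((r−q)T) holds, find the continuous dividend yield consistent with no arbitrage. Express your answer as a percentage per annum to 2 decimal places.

From F = S·e^((r−q)T): (r − q) = ln(F/S)/T
ln(7081.3/6580.8) = ln(1.076055) = 0.073302
(r − q) = 0.073302 / (1) = 0.073302
q = r − ln(F/S)/T = 0.0949 − 0.073302 = 0.021598
q = 2.16%

2.16%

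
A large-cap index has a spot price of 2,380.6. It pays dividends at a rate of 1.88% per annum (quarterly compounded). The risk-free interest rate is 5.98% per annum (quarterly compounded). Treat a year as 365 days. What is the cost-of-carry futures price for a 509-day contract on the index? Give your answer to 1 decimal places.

F = S · (1+r/4)^(4T) / (1+q/4)^(4T)
= 2380.6 × 1.086297 / 1.026501 = 2380.6 × 1.058252
F = 2,519.3

2,519.3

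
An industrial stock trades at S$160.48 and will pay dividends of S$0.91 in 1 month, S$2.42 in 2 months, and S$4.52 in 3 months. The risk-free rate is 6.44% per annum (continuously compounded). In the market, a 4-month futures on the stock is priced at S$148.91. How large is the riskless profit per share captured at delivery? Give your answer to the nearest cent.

PV(dividends) I = 0.91·e^(−0.0644·1/12) + 2.42·e^(−0.0644·2/12) + 4.52·e^(−0.0644·3/12) = 7.7471
Fair futures F* = (S − I)·e^(rT) = (160.48 − 7.7471)·e^0.021467 = 152.7329 × 1.021699 = 156.0471
Market S$148.91 < fair 156.0471: forward underpriced → reverse cash-and-carry (short the stock, invest proceeds at r, pay the dividends, go long the forward).
Profit at T = |F_mkt − F*| = |148.91 − 156.0471| = S$7.14 per share

S$7.14 per share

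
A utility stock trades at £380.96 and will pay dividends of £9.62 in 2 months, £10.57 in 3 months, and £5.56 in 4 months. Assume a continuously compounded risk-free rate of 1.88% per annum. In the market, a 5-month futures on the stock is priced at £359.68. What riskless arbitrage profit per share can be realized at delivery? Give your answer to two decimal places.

PV(dividends) I = 9.62·e^(−0.0188·2/12) + 10.57·e^(−0.0188·3/12) + 5.56·e^(−0.0188·4/12) = 25.6356
Fair futures F* = (S − I)·e^(rT) = (380.96 − 25.6356)·e^0.007833 = 355.3244 × 1.007864 = 358.1187
Market £359.68 > fair 358.1187: forward overpriced → cash-and-carry (borrow at r, buy the stock and collect the dividends, short the forward).
Profit at T = |F_mkt − F*| = |359.68 − 358.1187| = £1.56 per share

£1.56 per share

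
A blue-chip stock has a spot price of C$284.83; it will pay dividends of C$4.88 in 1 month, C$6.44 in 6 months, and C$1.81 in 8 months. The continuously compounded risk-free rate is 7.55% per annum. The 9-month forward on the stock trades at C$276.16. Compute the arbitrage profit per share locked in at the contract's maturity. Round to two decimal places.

PV(dividends) I = 4.88·e^(−0.0755·1/12) + 6.44·e^(−0.0755·6/12) + 1.81·e^(−0.0755·8/12) = 12.7720
Fair forward F* = (S − I)·e^(rT) = (284.83 − 12.7720)·e^0.056625 = 272.0580 × 1.058259 = 287.9078
Market C$276.16 < fair 287.9078: forward underpriced → reverse cash-and-carry (short the stock, invest proceeds at r, pay the dividends, go long the forward).
Profit at T = |F_mkt − F*| = |276.16 − 287.9078| = C$11.75 per share

C$11.75 per share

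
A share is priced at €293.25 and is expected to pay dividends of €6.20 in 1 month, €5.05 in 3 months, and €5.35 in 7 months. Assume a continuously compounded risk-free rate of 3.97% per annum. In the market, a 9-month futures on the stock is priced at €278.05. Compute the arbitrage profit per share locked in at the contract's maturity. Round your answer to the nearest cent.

PV(dividends) I = 6.20·e^(−0.0397·1/12) + 5.05·e^(−0.0397·3/12) + 5.35·e^(−0.0397·7/12) = 16.4072
Fair futures F* = (S − I)·e^(rT) = (293.25 − 16.4072)·e^0.029775 = 276.8428 × 1.030223 = 285.2098
Market €278.05 < fair 285.2098: forward underpriced → reverse cash-and-carry (short the stock, invest proceeds at r, pay the dividends, go long the forward).
Profit at T = |F_mkt − F*| = |278.05 − 285.2098| = €7.16 per share

€7.16 per share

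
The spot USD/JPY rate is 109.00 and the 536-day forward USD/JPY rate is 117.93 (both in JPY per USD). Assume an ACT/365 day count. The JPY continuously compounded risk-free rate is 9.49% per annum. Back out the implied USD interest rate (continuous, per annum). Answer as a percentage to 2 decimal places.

F = S·e^((r_JPY − r_USD)T) ⇒ r_USD = r_JPY − ln(F/S)/T
ln(117.93/109.00) = 0.078743; /(536/365) = 0.053622
r_USD = 0.0949 − 0.053622 = 0.041278
r_USD = 4.13%

4.13%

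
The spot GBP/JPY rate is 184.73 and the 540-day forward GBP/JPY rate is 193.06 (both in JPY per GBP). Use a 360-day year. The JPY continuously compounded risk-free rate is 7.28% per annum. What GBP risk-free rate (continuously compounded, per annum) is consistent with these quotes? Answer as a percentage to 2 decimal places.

F = S·e^((r_JPY − r_GBP)T) ⇒ r_GBP = r_JPY − ln(F/S)/T
ln(193.06/184.73) = 0.044106; /(540/360) = 0.029404
r_GBP = 0.0728 − 0.029404 = 0.043396
r_GBP = 4.34%

4.34%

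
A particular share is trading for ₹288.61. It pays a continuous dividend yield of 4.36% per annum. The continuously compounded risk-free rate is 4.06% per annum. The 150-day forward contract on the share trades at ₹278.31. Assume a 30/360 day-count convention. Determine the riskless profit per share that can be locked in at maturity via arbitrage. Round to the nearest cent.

₹9.94 per share

Fair forward: F* = S·e^(carry·T), with carry = (r − q) = 0.0406 − 0.0436 = -0.0030
F* = 288.61 · e^(-0.0030 × 150/360) = 288.61 · e^-0.001250 = 288.61 × 0.998751 = ₹288.2495
Market ₹278.31 < fair ₹288.2495: forward underpriced → reverse cash-and-carry (short spot, go long the forward).
At maturity, profit = |F_mkt − F*| = |278.31 − 288.2495| = ₹9.94 per share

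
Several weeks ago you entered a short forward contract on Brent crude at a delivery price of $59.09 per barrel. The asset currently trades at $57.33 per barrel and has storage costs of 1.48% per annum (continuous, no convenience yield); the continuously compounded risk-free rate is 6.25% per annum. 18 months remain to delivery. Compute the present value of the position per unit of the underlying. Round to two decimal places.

Current fair forward for the remaining 18 months: F = S·e^((r + u)·T), (r + u) = 0.0625 + 0.0148 = 0.0773
F = 57.33 · e^(0.0773 × 18/12) = 57.33 × 1.122940 = 64.3782
Value of long forward = (F − K)·e^(−rT) = (64.3782 − 59.09) · e^(−0.0625·18/12)
= 5.2882 × 0.910510 = 4.81
Short position value = −(long value) = -$4.81

-$4.81 per barrel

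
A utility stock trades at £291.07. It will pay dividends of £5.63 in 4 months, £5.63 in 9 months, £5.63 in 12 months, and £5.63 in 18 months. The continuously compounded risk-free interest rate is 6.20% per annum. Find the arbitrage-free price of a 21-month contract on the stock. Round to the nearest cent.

PV(dividends) I = 5.63·e^(−0.0620·4/12) + 5.63·e^(−0.0620·9/12) + 5.63·e^(−0.0620·12/12) + 5.63·e^(−0.0620·18/12)
I = 5.5148 + 5.3742 + 5.2915 + 5.1300 = 21.3105
F = (S − I)·e^(rT) = (291.07 − 21.3105) · e^(0.0620·21/12)
= 269.7595 · e^0.108500 = 269.7595 × 1.114605 = £300.68

£300.68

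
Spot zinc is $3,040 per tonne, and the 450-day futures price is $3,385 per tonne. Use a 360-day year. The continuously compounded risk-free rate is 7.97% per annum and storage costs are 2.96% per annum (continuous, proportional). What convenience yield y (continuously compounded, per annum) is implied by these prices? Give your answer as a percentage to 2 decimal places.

F = S·e^((r+u−y)T) ⇒ (r+u−y) = ln(F/S)/T
ln(3385/3040) = 0.107496; /T ⇒ 0.085997
y = r + u − ln(F/S)/T = 0.0797 + 0.0296 − 0.085997 = 0.023303
y = 2.33%

2.33%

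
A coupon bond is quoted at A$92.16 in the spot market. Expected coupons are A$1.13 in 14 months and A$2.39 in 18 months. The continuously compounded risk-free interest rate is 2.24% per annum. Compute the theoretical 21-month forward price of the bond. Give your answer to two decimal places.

A$92.30

PV(coupons) I = 1.13·e^(−0.0224·14/12) + 2.39·e^(−0.0224·18/12)
I = 1.1009 + 2.3110 = 3.4119
F = (S − I)·e^(rT) = (92.16 − 3.4119) · e^(0.0224·21/12)
= 88.7481 · e^0.039200 = 88.7481 × 1.039978 = A$92.30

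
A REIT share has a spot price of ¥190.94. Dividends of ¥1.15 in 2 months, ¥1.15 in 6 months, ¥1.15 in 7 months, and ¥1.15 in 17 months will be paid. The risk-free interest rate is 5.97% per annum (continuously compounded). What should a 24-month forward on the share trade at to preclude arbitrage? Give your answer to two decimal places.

PV(dividends) I = 1.15·e^(−0.0597·2/12) + 1.15·e^(−0.0597·6/12) + 1.15·e^(−0.0597·7/12) + 1.15·e^(−0.0597·17/12)
I = 1.1386 + 1.1162 + 1.1106 + 1.0567 = 4.4221
F = (S − I)·e^(rT) = (190.94 − 4.4221) · e^(0.0597·24/12)
= 186.5179 · e^0.119400 = 186.5179 × 1.126821 = ¥210.17

¥210.17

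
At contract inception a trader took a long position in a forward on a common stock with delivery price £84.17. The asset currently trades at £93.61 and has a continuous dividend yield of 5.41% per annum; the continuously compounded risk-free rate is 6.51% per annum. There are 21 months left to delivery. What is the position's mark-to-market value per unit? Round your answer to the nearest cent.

Current fair forward for the remaining 21 months: F = S·e^((r − q)·T), (r − q) = 0.0651 − 0.0541 = 0.0110
F = 93.61 · e^(0.0110 × 21/12) = 93.61 × 1.019436 = 95.4294
Value of long forward = (F − K)·e^(−rT) = (95.4294 − 84.17) · e^(−0.0651·21/12)
= 11.2594 × 0.892325 = 10.05

£10.05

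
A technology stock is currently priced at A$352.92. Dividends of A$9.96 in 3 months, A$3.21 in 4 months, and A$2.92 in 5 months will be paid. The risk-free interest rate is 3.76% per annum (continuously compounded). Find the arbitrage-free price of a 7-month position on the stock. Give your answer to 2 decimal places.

A$344.48

PV(dividends) I = 9.96·e^(−0.0376·3/12) + 3.21·e^(−0.0376·4/12) + 2.92·e^(−0.0376·5/12)
I = 9.8668 + 3.1700 + 2.8746 = 15.9114
F = (S − I)·e^(rT) = (352.92 − 15.9114) · e^(0.0376·7/12)
= 337.0086 · e^0.021933 = 337.0086 × 1.022175 = A$344.48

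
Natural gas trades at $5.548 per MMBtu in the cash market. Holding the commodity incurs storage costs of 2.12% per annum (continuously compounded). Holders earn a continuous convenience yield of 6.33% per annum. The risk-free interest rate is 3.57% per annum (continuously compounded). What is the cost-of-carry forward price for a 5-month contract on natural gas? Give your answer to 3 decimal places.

$5.533 per MMBtu

Net carry = r + u − y = 0.0357 + 0.0212 − 0.0633 = -0.0064
F = S·e^((r+u−y)T) = 5.548 · e^(-0.0064 × 5/12) = 5.548 · e^-0.002667
= 5.548 × 0.997337 = $5.533 per MMBtu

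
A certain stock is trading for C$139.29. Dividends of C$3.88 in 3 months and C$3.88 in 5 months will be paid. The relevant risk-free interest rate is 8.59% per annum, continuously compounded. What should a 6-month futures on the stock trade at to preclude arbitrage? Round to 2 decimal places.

PV(dividends) I = 3.88·e^(−0.0859·3/12) + 3.88·e^(−0.0859·5/12)
I = 3.7976 + 3.7436 = 7.5412
F = (S − I)·e^(rT) = (139.29 − 7.5412) · e^(0.0859·6/12)
= 131.7488 · e^0.042950 = 131.7488 × 1.043886 = C$137.53

C$137.53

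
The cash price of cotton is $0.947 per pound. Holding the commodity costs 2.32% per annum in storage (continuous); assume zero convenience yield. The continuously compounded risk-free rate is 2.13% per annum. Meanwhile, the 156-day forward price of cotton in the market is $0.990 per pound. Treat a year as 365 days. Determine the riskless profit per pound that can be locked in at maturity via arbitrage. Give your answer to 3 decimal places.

$0.025 per pound

Fair forward: F* = S·e^(carry·T), with carry = (r + u) = 0.0213 + 0.0232 = 0.0445
F* = 0.947 · e^(0.0445 × 156/365) = 0.947 · e^0.019019 = 0.947 × 1.019201 = $0.9652
Market $0.990 > fair $0.9652: forward overpriced → cash-and-carry (buy spot, short the forward).
At maturity, profit = |F_mkt − F*| = |0.990 − 0.9652| = $0.025 per pound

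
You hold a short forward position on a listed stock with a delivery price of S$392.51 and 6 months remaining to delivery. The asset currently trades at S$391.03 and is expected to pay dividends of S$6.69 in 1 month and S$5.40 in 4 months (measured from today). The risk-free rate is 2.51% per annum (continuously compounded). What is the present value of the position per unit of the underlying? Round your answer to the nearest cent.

S$8.62

PV(remaining dividends) I = 6.69·e^(−0.0251·1/12) + 5.40·e^(−0.0251·4/12) = 12.0310
Current forward F = (S − I)·e^(rT) = (391.03 − 12.0310)·e^(0.0251·6/12) = 378.9990 × 1.012629 = 383.7854
Value (long) = (F − K)·e^(−rT) = (383.7854 − 392.51) × 0.987528 = -8.6158
Short position value = −(long value) = S$8.62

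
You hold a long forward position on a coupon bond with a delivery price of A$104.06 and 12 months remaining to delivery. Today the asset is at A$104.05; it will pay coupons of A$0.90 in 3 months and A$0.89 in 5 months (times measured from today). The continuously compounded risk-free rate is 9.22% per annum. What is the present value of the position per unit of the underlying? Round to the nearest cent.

PV(remaining coupons) I = 0.90·e^(−0.0922·3/12) + 0.89·e^(−0.0922·5/12) = 1.7359
Current forward F = (S − I)·e^(rT) = (104.05 − 1.7359)·e^(0.0922·12/12) = 102.3141 × 1.096584 = 112.1960
Value (long) = (F − K)·e^(−rT) = (112.1960 − 104.06) × 0.911923 = 7.4194
Value = A$7.42

A$7.42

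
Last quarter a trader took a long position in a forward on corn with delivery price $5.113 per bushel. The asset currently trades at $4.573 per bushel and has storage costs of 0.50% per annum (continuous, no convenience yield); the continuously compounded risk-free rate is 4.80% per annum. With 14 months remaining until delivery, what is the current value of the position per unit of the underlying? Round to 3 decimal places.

-$0.235 per bushel

Current fair forward for the remaining 14 months: F = S·e^((r + u)·T), (r + u) = 0.0480 + 0.0050 = 0.0530
F = 4.573 · e^(0.0530 × 14/12) = 4.573 × 1.063785 = 4.8647
Value of long forward = (F − K)·e^(−rT) = (4.8647 − 5.113) · e^(−0.0480·14/12)
= -0.2483 × 0.945539 = -0.235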